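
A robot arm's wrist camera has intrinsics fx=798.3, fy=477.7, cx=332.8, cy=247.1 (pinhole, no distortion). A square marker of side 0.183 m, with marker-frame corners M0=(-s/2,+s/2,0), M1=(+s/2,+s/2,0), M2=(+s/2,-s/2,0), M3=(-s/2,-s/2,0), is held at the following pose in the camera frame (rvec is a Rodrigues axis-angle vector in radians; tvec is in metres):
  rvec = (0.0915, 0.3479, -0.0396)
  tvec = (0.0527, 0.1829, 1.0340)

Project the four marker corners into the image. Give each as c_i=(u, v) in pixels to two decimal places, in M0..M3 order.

c0=(311.77, 370.01) c1=(446.30, 375.64) c2=(440.03, 290.18) c3=(303.94, 289.53)

Intrinsics K: fx=798.3, fy=477.7, cx=332.8, cy=247.1
Marker side s = 0.183 m; corners in marker frame (Z=0):
  M0 = (-0.0915, +0.0915, 0)
  M1 = (+0.0915, +0.0915, 0)
  M2 = (+0.0915, -0.0915, 0)
  M3 = (-0.0915, -0.0915, 0)
rvec = (0.0915, 0.3479, -0.0396), |rvec| = θ = 0.36190 rad = 20.736°
Rodrigues: sinθ=0.35406, 1−cosθ=0.06478; R = I + sinθ·[k]× + (1−cosθ)·[k]×²:
    [+0.93936 +0.05448 +0.33856]
    [-0.02300 +0.99508 -0.09633]
    [-0.34215 +0.08270 +0.93600]
t = (0.0527, 0.1829, 1.0340) m
M0: Pc = R·M0+t = (-0.02827, +0.27605, +1.07287); u = 798.3·(-0.02827)/1.07287 + 332.8 = 311.7675, v = 477.7·(+0.27605)/1.07287 + 247.1 = 370.0140
M1: Pc = R·M1+t = (+0.14364, +0.27185, +1.01026); u = 798.3·(+0.14364)/1.01026 + 332.8 = 446.3010, v = 477.7·(+0.27185)/1.01026 + 247.1 = 375.6418
M2: Pc = R·M2+t = (+0.13367, +0.08975, +0.99513); u = 798.3·(+0.13367)/0.99513 + 332.8 = 440.0286, v = 477.7·(+0.08975)/0.99513 + 247.1 = 290.1814
M3: Pc = R·M3+t = (-0.03824, +0.09395, +1.05774); u = 798.3·(-0.03824)/1.05774 + 332.8 = 303.9415, v = 477.7·(+0.09395)/1.05774 + 247.1 = 289.5319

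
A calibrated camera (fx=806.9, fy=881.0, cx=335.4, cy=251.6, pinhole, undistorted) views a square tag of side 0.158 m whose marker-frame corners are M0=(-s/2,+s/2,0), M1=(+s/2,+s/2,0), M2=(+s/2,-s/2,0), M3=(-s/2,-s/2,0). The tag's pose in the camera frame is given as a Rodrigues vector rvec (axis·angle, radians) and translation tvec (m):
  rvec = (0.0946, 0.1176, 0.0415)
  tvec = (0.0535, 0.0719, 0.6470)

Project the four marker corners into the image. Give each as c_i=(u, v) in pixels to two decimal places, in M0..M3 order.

Intrinsics K: fx=806.9, fy=881.0, cx=335.4, cy=251.6
Marker side s = 0.158 m; corners in marker frame (Z=0):
  M0 = (-0.0790, +0.0790, 0)
  M1 = (+0.0790, +0.0790, 0)
  M2 = (+0.0790, -0.0790, 0)
  M3 = (-0.0790, -0.0790, 0)
rvec = (0.0946, 0.1176, 0.0415), |rvec| = θ = 0.15653 rad = 8.968°
Rodrigues: sinθ=0.15589, 1−cosθ=0.01223; R = I + sinθ·[k]× + (1−cosθ)·[k]×²:
    [+0.99224 -0.03578 +0.11908]
    [+0.04688 +0.99468 -0.09178]
    [-0.11516 +0.09665 +0.98863]
t = (0.0535, 0.0719, 0.6470) m
M0: Pc = R·M0+t = (-0.02771, +0.14678, +0.66373); u = 806.9·(-0.02771)/0.66373 + 335.4 = 301.7087, v = 881.0·(+0.14678)/0.66373 + 251.6 = 446.4213
M1: Pc = R·M1+t = (+0.12906, +0.15418, +0.64554); u = 806.9·(+0.12906)/0.64554 + 335.4 = 496.7211, v = 881.0·(+0.15418)/0.64554 + 251.6 = 462.0219
M2: Pc = R·M2+t = (+0.13471, -0.00298, +0.63027); u = 806.9·(+0.13471)/0.63027 + 335.4 = 507.8672, v = 881.0·(-0.00298)/0.63027 + 251.6 = 247.4405
M3: Pc = R·M3+t = (-0.02206, -0.01038, +0.64846); u = 806.9·(-0.02206)/0.64846 + 335.4 = 307.9497, v = 881.0·(-0.01038)/0.64846 + 251.6 = 237.4937

c0=(301.71, 446.42) c1=(496.72, 462.02) c2=(507.87, 247.44) c3=(307.95, 237.49)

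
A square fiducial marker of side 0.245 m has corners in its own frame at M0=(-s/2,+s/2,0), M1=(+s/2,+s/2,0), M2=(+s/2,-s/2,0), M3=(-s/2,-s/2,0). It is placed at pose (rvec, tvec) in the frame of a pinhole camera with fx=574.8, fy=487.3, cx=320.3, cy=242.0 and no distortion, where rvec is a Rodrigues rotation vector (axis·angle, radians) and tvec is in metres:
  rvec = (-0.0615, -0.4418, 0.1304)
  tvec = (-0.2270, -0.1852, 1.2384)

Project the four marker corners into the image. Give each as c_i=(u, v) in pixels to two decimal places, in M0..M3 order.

c0=(148.98, 208.44) c1=(261.43, 224.13) c2=(274.57, 133.59) c3=(165.27, 110.35)

Intrinsics K: fx=574.8, fy=487.3, cx=320.3, cy=242.0
Marker side s = 0.245 m; corners in marker frame (Z=0):
  M0 = (-0.1225, +0.1225, 0)
  M1 = (+0.1225, +0.1225, 0)
  M2 = (+0.1225, -0.1225, 0)
  M3 = (-0.1225, -0.1225, 0)
rvec = (-0.0615, -0.4418, 0.1304), |rvec| = θ = 0.46473 rad = 26.627°
Rodrigues: sinθ=0.44818, 1−cosθ=0.10606; R = I + sinθ·[k]× + (1−cosθ)·[k]×²:
    [+0.89580 -0.11241 -0.43001]
    [+0.13910 +0.98979 +0.03102]
    [+0.42213 -0.08760 +0.90229]
t = (-0.2270, -0.1852, 1.2384) m
M0: Pc = R·M0+t = (-0.35051, -0.08099, +1.17596); u = 574.8·(-0.35051)/1.17596 + 320.3 = 148.9750, v = 487.3·(-0.08099)/1.17596 + 242.0 = 208.4389
M1: Pc = R·M1+t = (-0.13104, -0.04691, +1.27938); u = 574.8·(-0.13104)/1.27938 + 320.3 = 261.4285, v = 487.3·(-0.04691)/1.27938 + 242.0 = 224.1323
M2: Pc = R·M2+t = (-0.10349, -0.28941, +1.30084); u = 574.8·(-0.10349)/1.30084 + 320.3 = 274.5694, v = 487.3·(-0.28941)/1.30084 + 242.0 = 133.5860
M3: Pc = R·M3+t = (-0.32296, -0.32349, +1.19742); u = 574.8·(-0.32296)/1.19742 + 320.3 = 165.2666, v = 487.3·(-0.32349)/1.19742 + 242.0 = 110.3534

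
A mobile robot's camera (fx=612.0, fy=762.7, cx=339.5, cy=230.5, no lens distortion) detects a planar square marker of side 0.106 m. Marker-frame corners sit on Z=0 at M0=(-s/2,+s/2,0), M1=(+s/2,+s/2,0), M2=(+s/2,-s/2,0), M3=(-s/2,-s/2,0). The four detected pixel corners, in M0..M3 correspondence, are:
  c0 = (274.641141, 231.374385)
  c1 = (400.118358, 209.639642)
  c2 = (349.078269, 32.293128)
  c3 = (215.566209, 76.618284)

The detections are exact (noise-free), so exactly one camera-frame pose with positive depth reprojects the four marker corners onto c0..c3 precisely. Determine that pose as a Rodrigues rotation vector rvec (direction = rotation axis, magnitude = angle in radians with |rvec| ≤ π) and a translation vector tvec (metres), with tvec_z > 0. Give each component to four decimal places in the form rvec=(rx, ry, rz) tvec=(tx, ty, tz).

Intrinsics K: fx=612.0, fy=762.7, cx=339.5, cy=230.5
Marker side s = 0.106 m; corners in marker frame (Z=0):
  M0 = (-0.0530, +0.0530, 0)
  M1 = (+0.0530, +0.0530, 0)
  M2 = (+0.0530, -0.0530, 0)
  M3 = (-0.0530, -0.0530, 0)
Detected image corners:
  c0 = (274.641141, 231.374385) px
  c1 = (400.118358, 209.639642) px
  c2 = (349.078269, 32.293128) px
  c3 = (215.566209, 76.618284) px
Planar DLT: solve 8×8 A·h = b for H (H[2,2]=1):
  H  [+886.15151 +844.69778 +307.68010]
  H  [-453.64438 +1703.81638 +143.01206]
  H  [-1.07601 +1.04284 +1.00000]
B = K⁻¹H; ‖b₁‖=2.326356, ‖b₂‖=2.326356; λ = 2/(‖b₁‖+‖b₂‖) = 0.429857, sign → tz>0 ⇒ λ=+0.429857
r₁ = λ·B[:,0] = (+0.87900,-0.11589,-0.46253); r₂ = λ·B[:,1] = (+0.34462,+0.82479,+0.44827)
r₃ = r₁×r₂ = (+0.32954,-0.55343,+0.76493); SVD([r₁ r₂ r₃]) → R = UVᵀ:
  R  [+0.87900 +0.34462 +0.32954]
  R  [-0.11589 +0.82479 -0.55343]
  R  [-0.46253 +0.44827 +0.76493]
t = (-0.02235, -0.04931, +0.42986) m
tr R = 2.468722; θ = arccos((tr R − 1)/2) = 0.746071 rad = 42.747°
axis k = ((R−Rᵀ)₃₂, (R−Rᵀ)₁₃, (R−Rᵀ)₂₁) / (2 sinθ) = (+0.737893, +0.583468, -0.339233)
rvec = θ·k = (+0.550521, +0.435309, -0.253092)

rvec=(0.5505, 0.4353, -0.2531) tvec=(-0.0223, -0.0493, 0.4299)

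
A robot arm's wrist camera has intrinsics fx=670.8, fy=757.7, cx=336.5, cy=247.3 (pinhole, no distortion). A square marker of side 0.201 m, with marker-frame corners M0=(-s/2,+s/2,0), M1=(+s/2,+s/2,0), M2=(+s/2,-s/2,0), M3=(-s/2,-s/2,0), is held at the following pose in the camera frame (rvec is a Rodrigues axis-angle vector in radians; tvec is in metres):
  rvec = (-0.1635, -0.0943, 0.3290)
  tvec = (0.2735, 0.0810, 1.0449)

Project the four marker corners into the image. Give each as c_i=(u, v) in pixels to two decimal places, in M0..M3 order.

c0=(433.30, 352.53) c1=(554.93, 399.62) c2=(587.30, 261.65) c3=(470.12, 214.40)

Intrinsics K: fx=670.8, fy=757.7, cx=336.5, cy=247.3
Marker side s = 0.201 m; corners in marker frame (Z=0):
  M0 = (-0.1005, +0.1005, 0)
  M1 = (+0.1005, +0.1005, 0)
  M2 = (+0.1005, -0.1005, 0)
  M3 = (-0.1005, -0.1005, 0)
rvec = (-0.1635, -0.0943, 0.3290), |rvec| = θ = 0.37930 rad = 21.732°
Rodrigues: sinθ=0.37027, 1−cosθ=0.07107; R = I + sinθ·[k]× + (1−cosθ)·[k]×²:
    [+0.94213 -0.31355 -0.11863]
    [+0.32878 +0.93332 +0.14428]
    [+0.06548 -0.17494 +0.98240]
t = (0.2735, 0.0810, 1.0449) m
M0: Pc = R·M0+t = (+0.14730, +0.14176, +1.02074); u = 670.8·(+0.14730)/1.02074 + 336.5 = 433.3039, v = 757.7·(+0.14176)/1.02074 + 247.3 = 352.5260
M1: Pc = R·M1+t = (+0.33667, +0.20784, +1.03390); u = 670.8·(+0.33667)/1.03390 + 336.5 = 554.9350, v = 757.7·(+0.20784)/1.03390 + 247.3 = 399.6179
M2: Pc = R·M2+t = (+0.39970, +0.02024, +1.06906); u = 670.8·(+0.39970)/1.06906 + 336.5 = 587.2958, v = 757.7·(+0.02024)/1.06906 + 247.3 = 261.6482
M3: Pc = R·M3+t = (+0.21033, -0.04584, +1.05590); u = 670.8·(+0.21033)/1.05590 + 336.5 = 470.1185, v = 757.7·(-0.04584)/1.05590 + 247.3 = 214.4048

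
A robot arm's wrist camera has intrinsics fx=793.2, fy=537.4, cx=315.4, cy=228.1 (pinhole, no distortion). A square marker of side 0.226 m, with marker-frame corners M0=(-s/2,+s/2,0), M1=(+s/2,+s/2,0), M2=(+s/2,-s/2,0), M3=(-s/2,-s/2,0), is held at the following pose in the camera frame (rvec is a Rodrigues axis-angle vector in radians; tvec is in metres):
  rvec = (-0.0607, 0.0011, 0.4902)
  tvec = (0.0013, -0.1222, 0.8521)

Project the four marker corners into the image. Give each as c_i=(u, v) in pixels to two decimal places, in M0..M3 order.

Intrinsics K: fx=793.2, fy=537.4, cx=315.4, cy=228.1
Marker side s = 0.226 m; corners in marker frame (Z=0):
  M0 = (-0.1130, +0.1130, 0)
  M1 = (+0.1130, +0.1130, 0)
  M2 = (+0.1130, -0.1130, 0)
  M3 = (-0.1130, -0.1130, 0)
rvec = (-0.0607, 0.0011, 0.4902), |rvec| = θ = 0.49395 rad = 28.301°
Rodrigues: sinθ=0.47410, 1−cosθ=0.11953; R = I + sinθ·[k]× + (1−cosθ)·[k]×²:
    [+0.88227 -0.47054 -0.01352]
    [+0.47048 +0.88047 +0.05853]
    [-0.01563 -0.05800 +0.99819]
t = (0.0013, -0.1222, 0.8521) m
M0: Pc = R·M0+t = (-0.15157, -0.07587, +0.84731); u = 793.2·(-0.15157)/0.84731 + 315.4 = 173.5116, v = 537.4·(-0.07587)/0.84731 + 228.1 = 179.9798
M1: Pc = R·M1+t = (+0.04783, +0.03046, +0.84378); u = 793.2·(+0.04783)/0.84378 + 315.4 = 360.3590, v = 537.4·(+0.03046)/0.84378 + 228.1 = 247.4979
M2: Pc = R·M2+t = (+0.15417, -0.16853, +0.85689); u = 793.2·(+0.15417)/0.85689 + 315.4 = 458.1098, v = 537.4·(-0.16853)/0.85689 + 228.1 = 122.4062
M3: Pc = R·M3+t = (-0.04523, -0.27486, +0.86042); u = 793.2·(-0.04523)/0.86042 + 315.4 = 273.7074, v = 537.4·(-0.27486)/0.86042 + 228.1 = 56.4303

c0=(173.51, 179.98) c1=(360.36, 247.50) c2=(458.11, 122.41) c3=(273.71, 56.43)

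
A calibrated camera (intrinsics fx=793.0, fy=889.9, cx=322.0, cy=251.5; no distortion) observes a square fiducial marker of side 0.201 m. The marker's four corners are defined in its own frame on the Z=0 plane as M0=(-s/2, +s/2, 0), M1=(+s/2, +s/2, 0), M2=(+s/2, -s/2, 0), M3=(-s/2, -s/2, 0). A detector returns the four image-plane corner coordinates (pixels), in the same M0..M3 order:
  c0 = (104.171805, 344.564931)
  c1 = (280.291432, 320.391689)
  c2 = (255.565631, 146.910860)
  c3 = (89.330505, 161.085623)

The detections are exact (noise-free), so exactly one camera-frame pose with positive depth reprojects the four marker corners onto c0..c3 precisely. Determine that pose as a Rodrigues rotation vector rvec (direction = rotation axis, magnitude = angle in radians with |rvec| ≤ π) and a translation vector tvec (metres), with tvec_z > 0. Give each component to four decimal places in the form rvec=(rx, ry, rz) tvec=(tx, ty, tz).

Intrinsics K: fx=793.0, fy=889.9, cx=322.0, cy=251.5
Marker side s = 0.201 m; corners in marker frame (Z=0):
  M0 = (-0.1005, +0.1005, 0)
  M1 = (+0.1005, +0.1005, 0)
  M2 = (+0.1005, -0.1005, 0)
  M3 = (-0.1005, -0.1005, 0)
Detected image corners:
  c0 = (104.171805, 344.564931) px
  c1 = (280.291432, 320.391689) px
  c2 = (255.565631, 146.910860) px
  c3 = (89.330505, 161.085623) px
Planar DLT: solve 8×8 A·h = b for H (H[2,2]=1):
  H  [+895.48659 +41.48821 +184.13185]
  H  [-35.05831 +810.58809 +240.17211]
  H  [+0.24480 -0.31558 +1.00000]
B = K⁻¹H; ‖b₁‖=1.064087, ‖b₂‖=1.064087; λ = 2/(‖b₁‖+‖b₂‖) = 0.939773, sign → tz>0 ⇒ λ=+0.939773
r₁ = λ·B[:,0] = (+0.96781,-0.10204,+0.23006); r₂ = λ·B[:,1] = (+0.16959,+0.93983,-0.29657)
r₃ = r₁×r₂ = (-0.18596,+0.32604,+0.92689); SVD([r₁ r₂ r₃]) → R = UVᵀ:
  R  [+0.96781 +0.16959 -0.18596]
  R  [-0.10204 +0.93983 +0.32604]
  R  [+0.23006 -0.29657 +0.92689]
t = (-0.16339, -0.01196, +0.93977) m
tr R = 2.834530; θ = arccos((tr R − 1)/2) = 0.409639 rad = 23.471°
axis k = ((R−Rᵀ)₃₂, (R−Rᵀ)₁₃, (R−Rᵀ)₂₁) / (2 sinθ) = (-0.781631, -0.522270, -0.341009)
rvec = θ·k = (-0.320186, -0.213942, -0.139691)

rvec=(-0.3202, -0.2139, -0.1397) tvec=(-0.1634, -0.0120, 0.9398)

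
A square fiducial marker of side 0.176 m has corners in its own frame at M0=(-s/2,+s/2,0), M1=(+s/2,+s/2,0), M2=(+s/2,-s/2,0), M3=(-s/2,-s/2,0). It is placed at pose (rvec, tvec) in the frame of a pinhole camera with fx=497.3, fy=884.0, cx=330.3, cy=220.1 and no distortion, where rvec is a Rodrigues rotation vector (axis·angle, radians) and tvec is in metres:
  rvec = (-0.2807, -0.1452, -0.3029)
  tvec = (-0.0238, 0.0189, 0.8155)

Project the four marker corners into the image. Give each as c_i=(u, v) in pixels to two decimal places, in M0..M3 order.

Intrinsics K: fx=497.3, fy=884.0, cx=330.3, cy=220.1
Marker side s = 0.176 m; corners in marker frame (Z=0):
  M0 = (-0.0880, +0.0880, 0)
  M1 = (+0.0880, +0.0880, 0)
  M2 = (+0.0880, -0.0880, 0)
  M3 = (-0.0880, -0.0880, 0)
rvec = (-0.2807, -0.1452, -0.3029), |rvec| = θ = 0.43775 rad = 25.081°
Rodrigues: sinθ=0.42390, 1−cosθ=0.09429; R = I + sinθ·[k]× + (1−cosθ)·[k]×²:
    [+0.94448 +0.31337 -0.09877]
    [-0.27326 +0.91608 +0.29346]
    [+0.18244 -0.25018 +0.95085]
t = (-0.0238, 0.0189, 0.8155) m
M0: Pc = R·M0+t = (-0.07934, +0.12356, +0.77743); u = 497.3·(-0.07934)/0.77743 + 330.3 = 279.5501, v = 884.0·(+0.12356)/0.77743 + 220.1 = 360.6005
M1: Pc = R·M1+t = (+0.08689, +0.07547, +0.80954); u = 497.3·(+0.08689)/0.80954 + 330.3 = 383.6772, v = 884.0·(+0.07547)/0.80954 + 220.1 = 302.5096
M2: Pc = R·M2+t = (+0.03174, -0.08576, +0.85357); u = 497.3·(+0.03174)/0.85357 + 330.3 = 348.7905, v = 884.0·(-0.08576)/0.85357 + 220.1 = 131.2802
M3: Pc = R·M3+t = (-0.13449, -0.03767, +0.82146); u = 497.3·(-0.13449)/0.82146 + 330.3 = 248.8811, v = 884.0·(-0.03767)/0.82146 + 220.1 = 179.5641

c0=(279.55, 360.60) c1=(383.68, 302.51) c2=(348.79, 131.28) c3=(248.88, 179.56)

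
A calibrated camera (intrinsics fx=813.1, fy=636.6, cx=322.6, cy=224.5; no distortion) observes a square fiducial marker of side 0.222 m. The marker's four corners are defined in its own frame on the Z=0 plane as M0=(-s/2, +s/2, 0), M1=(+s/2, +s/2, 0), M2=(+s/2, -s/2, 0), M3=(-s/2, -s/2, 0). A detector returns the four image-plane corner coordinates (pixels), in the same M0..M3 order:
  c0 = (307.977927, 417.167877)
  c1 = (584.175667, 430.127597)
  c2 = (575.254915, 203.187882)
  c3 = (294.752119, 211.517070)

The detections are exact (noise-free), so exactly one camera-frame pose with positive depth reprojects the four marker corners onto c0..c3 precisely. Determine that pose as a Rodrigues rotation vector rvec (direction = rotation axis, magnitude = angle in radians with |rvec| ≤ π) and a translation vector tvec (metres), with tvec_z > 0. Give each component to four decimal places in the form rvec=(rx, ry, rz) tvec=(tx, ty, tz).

Intrinsics K: fx=813.1, fy=636.6, cx=322.6, cy=224.5
Marker side s = 0.222 m; corners in marker frame (Z=0):
  M0 = (-0.1110, +0.1110, 0)
  M1 = (+0.1110, +0.1110, 0)
  M2 = (+0.1110, -0.1110, 0)
  M3 = (-0.1110, -0.1110, 0)
Detected image corners:
  c0 = (307.977927, 417.167877) px
  c1 = (584.175667, 430.127597) px
  c2 = (575.254915, 203.187882) px
  c3 = (294.752119, 211.517070) px
Planar DLT: solve 8×8 A·h = b for H (H[2,2]=1):
  H  [+1058.00767 +88.83586 +433.73022]
  H  [-129.28012 +999.49504 +316.49151]
  H  [-0.44429 +0.08734 +1.00000]
B = K⁻¹H; ‖b₁‖=1.543530, ‖b₂‖=1.543530; λ = 2/(‖b₁‖+‖b₂‖) = 0.647866, sign → tz>0 ⇒ λ=+0.647866
r₁ = λ·B[:,0] = (+0.95721,-0.03006,-0.28784); r₂ = λ·B[:,1] = (+0.04833,+0.99723,+0.05659)
r₃ = r₁×r₂ = (+0.28534,-0.06808,+0.95600); SVD([r₁ r₂ r₃]) → R = UVᵀ:
  R  [+0.95721 +0.04833 +0.28534]
  R  [-0.03006 +0.99723 -0.06808]
  R  [-0.28784 +0.05659 +0.95600]
t = (+0.08855, +0.09362, +0.64787) m
tr R = 2.910438; θ = arccos((tr R − 1)/2) = 0.300397 rad = 17.211°
axis k = ((R−Rᵀ)₃₂, (R−Rᵀ)₁₃, (R−Rᵀ)₂₁) / (2 sinθ) = (+0.210652, +0.968545, -0.132463)
rvec = θ·k = (+0.063279, +0.290948, -0.039792)

rvec=(0.0633, 0.2909, -0.0398) tvec=(0.0885, 0.0936, 0.6479)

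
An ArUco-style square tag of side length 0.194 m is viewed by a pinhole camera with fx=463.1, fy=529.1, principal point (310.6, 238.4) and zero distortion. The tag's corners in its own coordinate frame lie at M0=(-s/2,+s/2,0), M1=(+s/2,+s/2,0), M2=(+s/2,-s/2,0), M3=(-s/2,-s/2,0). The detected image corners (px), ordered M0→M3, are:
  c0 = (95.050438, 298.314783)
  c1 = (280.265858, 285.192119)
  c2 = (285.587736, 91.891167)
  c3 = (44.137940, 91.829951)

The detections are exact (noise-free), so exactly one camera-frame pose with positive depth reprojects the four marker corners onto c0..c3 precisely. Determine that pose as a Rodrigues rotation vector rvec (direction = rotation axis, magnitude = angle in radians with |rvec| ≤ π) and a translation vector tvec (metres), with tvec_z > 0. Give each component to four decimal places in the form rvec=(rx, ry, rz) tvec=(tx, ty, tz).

Intrinsics K: fx=463.1, fy=529.1, cx=310.6, cy=238.4
Marker side s = 0.194 m; corners in marker frame (Z=0):
  M0 = (-0.0970, +0.0970, 0)
  M1 = (+0.0970, +0.0970, 0)
  M2 = (+0.0970, -0.0970, 0)
  M3 = (-0.0970, -0.0970, 0)
Detected image corners:
  c0 = (95.050438, 298.314783) px
  c1 = (280.265858, 285.192119) px
  c2 = (285.587736, 91.891167) px
  c3 = (44.137940, 91.829951) px
Planar DLT: solve 8×8 A·h = b for H (H[2,2]=1):
  H  [+1148.63842 +344.39860 +181.68050]
  H  [+35.46036 +1281.88282 +204.46182]
  H  [+0.38303 +1.31783 +1.00000]
B = K⁻¹H; ‖b₁‖=2.258648, ‖b₂‖=2.258648; λ = 2/(‖b₁‖+‖b₂‖) = 0.442743, sign → tz>0 ⇒ λ=+0.442743
r₁ = λ·B[:,0] = (+0.98441,-0.04674,+0.16958); r₂ = λ·B[:,1] = (-0.06207,+0.80977,+0.58346)
r₃ = r₁×r₂ = (-0.16459,-0.58489,+0.79424); SVD([r₁ r₂ r₃]) → R = UVᵀ:
  R  [+0.98441 -0.06207 -0.16459]
  R  [-0.04674 +0.80977 -0.58489]
  R  [+0.16958 +0.58346 +0.79424]
t = (-0.12325, -0.02840, +0.44274) m
tr R = 2.588412; θ = arccos((tr R − 1)/2) = 0.653097 rad = 37.420°
axis k = ((R−Rᵀ)₃₂, (R−Rᵀ)₁₃, (R−Rᵀ)₂₁) / (2 sinθ) = (+0.961369, -0.274974, +0.012613)
rvec = θ·k = (+0.627867, -0.179584, +0.008238)

rvec=(0.6279, -0.1796, 0.0082) tvec=(-0.1233, -0.0284, 0.4427)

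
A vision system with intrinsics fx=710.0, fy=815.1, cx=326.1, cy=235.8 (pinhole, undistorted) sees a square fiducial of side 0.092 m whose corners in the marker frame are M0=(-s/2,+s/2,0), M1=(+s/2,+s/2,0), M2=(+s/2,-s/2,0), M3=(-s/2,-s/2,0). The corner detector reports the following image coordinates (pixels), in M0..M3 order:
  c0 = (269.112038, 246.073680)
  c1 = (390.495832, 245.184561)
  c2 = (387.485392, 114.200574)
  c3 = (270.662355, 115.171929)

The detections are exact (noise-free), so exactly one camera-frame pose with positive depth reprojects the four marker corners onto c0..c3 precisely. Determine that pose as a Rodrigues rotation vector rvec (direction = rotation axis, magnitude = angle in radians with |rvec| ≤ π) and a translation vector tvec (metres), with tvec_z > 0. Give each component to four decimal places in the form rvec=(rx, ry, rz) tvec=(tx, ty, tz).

Intrinsics K: fx=710.0, fy=815.1, cx=326.1, cy=235.8
Marker side s = 0.092 m; corners in marker frame (Z=0):
  M0 = (-0.0460, +0.0460, 0)
  M1 = (+0.0460, +0.0460, 0)
  M2 = (+0.0460, -0.0460, 0)
  M3 = (-0.0460, -0.0460, 0)
Detected image corners:
  c0 = (269.112038, 246.073680) px
  c1 = (390.495832, 245.184561) px
  c2 = (387.485392, 114.200574) px
  c3 = (270.662355, 115.171929) px
Planar DLT: solve 8×8 A·h = b for H (H[2,2]=1):
  H  [+1290.90498 -129.17562 +329.40512]
  H  [-11.88229 +1348.31709 +178.90455]
  H  [-0.00978 -0.41616 +1.00000]
B = K⁻¹H; ‖b₁‖=1.822733, ‖b₂‖=1.822733; λ = 2/(‖b₁‖+‖b₂‖) = 0.548627, sign → tz>0 ⇒ λ=+0.548627
r₁ = λ·B[:,0] = (+0.99996,-0.00645,-0.00537); r₂ = λ·B[:,1] = (+0.00505,+0.97357,-0.22832)
r₃ = r₁×r₂ = (+0.00670,+0.22828,+0.97357); SVD([r₁ r₂ r₃]) → R = UVᵀ:
  R  [+0.99996 +0.00505 +0.00670]
  R  [-0.00645 +0.97357 +0.22828]
  R  [-0.00537 -0.22832 +0.97357]
t = (+0.00255, -0.03830, +0.54863) m
tr R = 2.947110; θ = arccos((tr R − 1)/2) = 0.230487 rad = 13.206°
axis k = ((R−Rᵀ)₃₂, (R−Rᵀ)₁₃, (R−Rᵀ)₂₁) / (2 sinθ) = (-0.999335, +0.026404, -0.025158)
rvec = θ·k = (-0.230334, +0.006086, -0.005798)

rvec=(-0.2303, 0.0061, -0.0058) tvec=(0.0026, -0.0383, 0.5486)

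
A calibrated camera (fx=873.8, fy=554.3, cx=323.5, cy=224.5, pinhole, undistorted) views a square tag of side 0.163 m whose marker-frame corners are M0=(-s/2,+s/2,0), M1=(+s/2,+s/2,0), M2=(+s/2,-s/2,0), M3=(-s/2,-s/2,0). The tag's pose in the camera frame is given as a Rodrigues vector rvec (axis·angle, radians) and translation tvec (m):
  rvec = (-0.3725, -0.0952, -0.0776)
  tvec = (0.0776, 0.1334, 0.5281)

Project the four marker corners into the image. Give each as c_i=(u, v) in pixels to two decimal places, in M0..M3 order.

Intrinsics K: fx=873.8, fy=554.3, cx=323.5, cy=224.5
Marker side s = 0.163 m; corners in marker frame (Z=0):
  M0 = (-0.0815, +0.0815, 0)
  M1 = (+0.0815, +0.0815, 0)
  M2 = (+0.0815, -0.0815, 0)
  M3 = (-0.0815, -0.0815, 0)
rvec = (-0.3725, -0.0952, -0.0776), |rvec| = θ = 0.39223 rad = 22.473°
Rodrigues: sinθ=0.38225, 1−cosθ=0.07594; R = I + sinθ·[k]× + (1−cosθ)·[k]×²:
    [+0.99255 +0.09313 -0.07851]
    [-0.05812 +0.92853 +0.36667]
    [+0.10705 -0.35938 +0.92703]
t = (0.0776, 0.1334, 0.5281) m
M0: Pc = R·M0+t = (+0.00430, +0.21381, +0.49009); u = 873.8·(+0.00430)/0.49009 + 323.5 = 331.1613, v = 554.3·(+0.21381)/0.49009 + 224.5 = 466.3271
M1: Pc = R·M1+t = (+0.16608, +0.20434, +0.50754); u = 873.8·(+0.16608)/0.50754 + 323.5 = 609.4379, v = 554.3·(+0.20434)/0.50754 + 224.5 = 447.6667
M2: Pc = R·M2+t = (+0.15090, +0.05299, +0.56611); u = 873.8·(+0.15090)/0.56611 + 323.5 = 556.4198, v = 554.3·(+0.05299)/0.56611 + 224.5 = 276.3819
M3: Pc = R·M3+t = (-0.01088, +0.06246, +0.54866); u = 873.8·(-0.01088)/0.54866 + 323.5 = 306.1674, v = 554.3·(+0.06246)/0.54866 + 224.5 = 287.6028

c0=(331.16, 466.33) c1=(609.44, 447.67) c2=(556.42, 276.38) c3=(306.17, 287.60)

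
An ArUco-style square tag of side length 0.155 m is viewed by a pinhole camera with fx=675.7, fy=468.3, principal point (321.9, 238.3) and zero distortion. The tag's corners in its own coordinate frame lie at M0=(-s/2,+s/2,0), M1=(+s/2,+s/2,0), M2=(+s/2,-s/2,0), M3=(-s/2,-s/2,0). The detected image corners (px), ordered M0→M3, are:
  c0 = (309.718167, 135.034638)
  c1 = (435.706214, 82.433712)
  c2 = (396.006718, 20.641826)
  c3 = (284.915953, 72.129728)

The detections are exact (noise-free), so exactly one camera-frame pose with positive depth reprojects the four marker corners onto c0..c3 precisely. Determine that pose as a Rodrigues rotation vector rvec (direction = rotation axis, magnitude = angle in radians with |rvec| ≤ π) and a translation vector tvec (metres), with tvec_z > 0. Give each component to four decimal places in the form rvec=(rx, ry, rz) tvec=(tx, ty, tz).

rvec=(-0.4878, 0.4717, -0.3469) tvec=(0.0356, -0.2612, 0.7575)

Intrinsics K: fx=675.7, fy=468.3, cx=321.9, cy=238.3
Marker side s = 0.155 m; corners in marker frame (Z=0):
  M0 = (-0.0775, +0.0775, 0)
  M1 = (+0.0775, +0.0775, 0)
  M2 = (+0.0775, -0.0775, 0)
  M3 = (-0.0775, -0.0775, 0)
Detected image corners:
  c0 = (309.718167, 135.034638) px
  c1 = (435.706214, 82.433712) px
  c2 = (396.006718, 20.641826) px
  c3 = (284.915953, 72.129728) px
Planar DLT: solve 8×8 A·h = b for H (H[2,2]=1):
  H  [+599.00951 -38.35138 +353.62677]
  H  [-371.07760 +349.14755 +76.82496]
  H  [-0.45769 -0.68628 +1.00000]
B = K⁻¹H; ‖b₁‖=1.320046, ‖b₂‖=1.320046; λ = 2/(‖b₁‖+‖b₂‖) = 0.757549, sign → tz>0 ⇒ λ=+0.757549
r₁ = λ·B[:,0] = (+0.83674,-0.42384,-0.34672); r₂ = λ·B[:,1] = (+0.20467,+0.82935,-0.51989)
r₃ = r₁×r₂ = (+0.50790,+0.36405,+0.78071); SVD([r₁ r₂ r₃]) → R = UVᵀ:
  R  [+0.83674 +0.20467 +0.50790]
  R  [-0.42384 +0.82935 +0.36405]
  R  [-0.34672 -0.51989 +0.78071]
t = (+0.03557, -0.26121, +0.75755) m
tr R = 2.446803; θ = arccos((tr R − 1)/2) = 0.762080 rad = 43.664°
axis k = ((R−Rᵀ)₃₂, (R−Rᵀ)₁₃, (R−Rᵀ)₂₁) / (2 sinθ) = (-0.640137, +0.618909, -0.455166)
rvec = θ·k = (-0.487835, +0.471658, -0.346873)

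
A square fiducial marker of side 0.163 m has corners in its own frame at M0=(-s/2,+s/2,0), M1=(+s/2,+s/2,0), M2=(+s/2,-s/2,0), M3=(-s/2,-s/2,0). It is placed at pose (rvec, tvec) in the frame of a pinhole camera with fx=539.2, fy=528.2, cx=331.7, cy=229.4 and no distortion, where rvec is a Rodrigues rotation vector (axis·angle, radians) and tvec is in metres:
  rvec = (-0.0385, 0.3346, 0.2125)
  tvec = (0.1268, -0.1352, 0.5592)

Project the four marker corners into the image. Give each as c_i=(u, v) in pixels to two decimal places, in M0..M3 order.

Intrinsics K: fx=539.2, fy=528.2, cx=331.7, cy=229.4
Marker side s = 0.163 m; corners in marker frame (Z=0):
  M0 = (-0.0815, +0.0815, 0)
  M1 = (+0.0815, +0.0815, 0)
  M2 = (+0.0815, -0.0815, 0)
  M3 = (-0.0815, -0.0815, 0)
rvec = (-0.0385, 0.3346, 0.2125), |rvec| = θ = 0.39824 rad = 22.818°
Rodrigues: sinθ=0.38780, 1−cosθ=0.07826; R = I + sinθ·[k]× + (1−cosθ)·[k]×²:
    [+0.92248 -0.21328 +0.32179]
    [+0.20057 +0.97699 +0.07257]
    [-0.32986 -0.00241 +0.94403]
t = (0.1268, -0.1352, 0.5592) m
M0: Pc = R·M0+t = (+0.03424, -0.07192, +0.58589); u = 539.2·(+0.03424)/0.58589 + 331.7 = 363.2074, v = 528.2·(-0.07192)/0.58589 + 229.4 = 164.5595
M1: Pc = R·M1+t = (+0.18460, -0.03923, +0.53212); u = 539.2·(+0.18460)/0.53212 + 331.7 = 518.7553, v = 528.2·(-0.03923)/0.53212 + 229.4 = 190.4600
M2: Pc = R·M2+t = (+0.21936, -0.19848, +0.53251); u = 539.2·(+0.21936)/0.53251 + 331.7 = 553.8194, v = 528.2·(-0.19848)/0.53251 + 229.4 = 32.5294
M3: Pc = R·M3+t = (+0.06900, -0.23117, +0.58628); u = 539.2·(+0.06900)/0.58628 + 331.7 = 395.1599, v = 528.2·(-0.23117)/0.58628 + 229.4 = 21.1300

c0=(363.21, 164.56) c1=(518.76, 190.46) c2=(553.82, 32.53) c3=(395.16, 21.13)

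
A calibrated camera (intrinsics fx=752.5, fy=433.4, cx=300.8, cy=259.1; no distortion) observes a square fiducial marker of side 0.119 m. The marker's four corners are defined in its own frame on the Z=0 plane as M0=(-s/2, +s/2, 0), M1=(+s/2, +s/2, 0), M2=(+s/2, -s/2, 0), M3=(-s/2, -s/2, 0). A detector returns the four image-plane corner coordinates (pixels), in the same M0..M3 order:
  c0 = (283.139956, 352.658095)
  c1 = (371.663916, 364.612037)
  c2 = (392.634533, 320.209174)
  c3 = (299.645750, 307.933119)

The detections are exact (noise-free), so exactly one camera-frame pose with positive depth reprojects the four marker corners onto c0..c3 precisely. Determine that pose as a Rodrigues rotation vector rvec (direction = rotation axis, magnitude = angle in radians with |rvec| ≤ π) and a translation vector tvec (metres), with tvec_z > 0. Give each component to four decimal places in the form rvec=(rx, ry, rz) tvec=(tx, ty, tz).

Intrinsics K: fx=752.5, fy=433.4, cx=300.8, cy=259.1
Marker side s = 0.119 m; corners in marker frame (Z=0):
  M0 = (-0.0595, +0.0595, 0)
  M1 = (+0.0595, +0.0595, 0)
  M2 = (+0.0595, -0.0595, 0)
  M3 = (-0.0595, -0.0595, 0)
Detected image corners:
  c0 = (283.139956, 352.658095) px
  c1 = (371.663916, 364.612037) px
  c2 = (392.634533, 320.209174) px
  c3 = (299.645750, 307.933119) px
Planar DLT: solve 8×8 A·h = b for H (H[2,2]=1):
  H  [+745.73938 -21.58538 +336.41417]
  H  [+85.32565 +510.14604 +336.87018]
  H  [-0.04890 +0.40331 +1.00000]
B = K⁻¹H; ‖b₁‖=1.036705, ‖b₂‖=1.036705; λ = 2/(‖b₁‖+‖b₂‖) = 0.964595, sign → tz>0 ⇒ λ=+0.964595
r₁ = λ·B[:,0] = (+0.97478,+0.21811,-0.04717); r₂ = λ·B[:,1] = (-0.18318,+0.90283,+0.38903)
r₃ = r₁×r₂ = (+0.12744,-0.37058,+0.92002); SVD([r₁ r₂ r₃]) → R = UVᵀ:
  R  [+0.97478 -0.18318 +0.12744]
  R  [+0.21811 +0.90283 -0.37058]
  R  [-0.04717 +0.38903 +0.92002]
t = (+0.04565, +0.17309, +0.96459) m
tr R = 2.797628; θ = arccos((tr R − 1)/2) = 0.453740 rad = 25.997°
axis k = ((R−Rᵀ)₃₂, (R−Rᵀ)₁₃, (R−Rᵀ)₂₁) / (2 sinθ) = (+0.866488, +0.199175, +0.457742)
rvec = θ·k = (+0.393160, +0.090374, +0.207696)

rvec=(0.3932, 0.0904, 0.2077) tvec=(0.0457, 0.1731, 0.9646)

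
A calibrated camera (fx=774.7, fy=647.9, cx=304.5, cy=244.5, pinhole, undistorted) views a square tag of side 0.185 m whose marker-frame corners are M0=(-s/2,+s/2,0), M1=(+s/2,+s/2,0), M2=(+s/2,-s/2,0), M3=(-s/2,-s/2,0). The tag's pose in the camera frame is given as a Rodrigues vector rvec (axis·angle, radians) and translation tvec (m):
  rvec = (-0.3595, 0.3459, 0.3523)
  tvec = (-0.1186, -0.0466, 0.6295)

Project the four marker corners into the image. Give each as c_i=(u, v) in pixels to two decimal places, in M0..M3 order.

Intrinsics K: fx=774.7, fy=647.9, cx=304.5, cy=244.5
Marker side s = 0.185 m; corners in marker frame (Z=0):
  M0 = (-0.0925, +0.0925, 0)
  M1 = (+0.0925, +0.0925, 0)
  M2 = (+0.0925, -0.0925, 0)
  M3 = (-0.0925, -0.0925, 0)
rvec = (-0.3595, 0.3459, 0.3523), |rvec| = θ = 0.61074 rad = 34.993°
Rodrigues: sinθ=0.57347, 1−cosθ=0.18078; R = I + sinθ·[k]× + (1−cosθ)·[k]×²:
    [+0.88186 -0.39107 +0.26341]
    [+0.27054 +0.87721 +0.39662]
    [-0.38618 -0.27850 +0.87938]
t = (-0.1186, -0.0466, 0.6295) m
M0: Pc = R·M0+t = (-0.23635, +0.00952, +0.63946); u = 774.7·(-0.23635)/0.63946 + 304.5 = 18.1687, v = 647.9·(+0.00952)/0.63946 + 244.5 = 254.1430
M1: Pc = R·M1+t = (-0.07320, +0.05957, +0.56802); u = 774.7·(-0.07320)/0.56802 + 304.5 = 204.6623, v = 647.9·(+0.05957)/0.56802 + 244.5 = 312.4438
M2: Pc = R·M2+t = (-0.00085, -0.10272, +0.61954); u = 774.7·(-0.00085)/0.61954 + 304.5 = 303.4322, v = 647.9·(-0.10272)/0.61954 + 244.5 = 137.0807
M3: Pc = R·M3+t = (-0.16400, -0.15277, +0.69098); u = 774.7·(-0.16400)/0.69098 + 304.5 = 120.6324, v = 647.9·(-0.15277)/0.69098 + 244.5 = 101.2584

c0=(18.17, 254.14) c1=(204.66, 312.44) c2=(303.43, 137.08) c3=(120.63, 101.26)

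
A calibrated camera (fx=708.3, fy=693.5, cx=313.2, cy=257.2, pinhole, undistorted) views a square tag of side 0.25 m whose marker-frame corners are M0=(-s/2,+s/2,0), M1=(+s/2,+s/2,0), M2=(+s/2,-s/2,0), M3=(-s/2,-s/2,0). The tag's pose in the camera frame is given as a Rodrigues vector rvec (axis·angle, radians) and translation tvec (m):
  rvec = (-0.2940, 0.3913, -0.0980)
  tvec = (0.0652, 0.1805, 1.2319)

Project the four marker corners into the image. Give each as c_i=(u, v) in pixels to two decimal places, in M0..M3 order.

c0=(287.41, 435.36) c1=(427.19, 426.68) c2=(414.75, 281.32) c3=(283.81, 299.49)

Intrinsics K: fx=708.3, fy=693.5, cx=313.2, cy=257.2
Marker side s = 0.25 m; corners in marker frame (Z=0):
  M0 = (-0.1250, +0.1250, 0)
  M1 = (+0.1250, +0.1250, 0)
  M2 = (+0.1250, -0.1250, 0)
  M3 = (-0.1250, -0.1250, 0)
rvec = (-0.2940, 0.3913, -0.0980), |rvec| = θ = 0.49915 rad = 28.599°
Rodrigues: sinθ=0.47868, 1−cosθ=0.12201; R = I + sinθ·[k]× + (1−cosθ)·[k]×²:
    [+0.92032 +0.03764 +0.38936]
    [-0.15032 +0.95297 +0.26316]
    [-0.36114 -0.30072 +0.88269]
t = (0.0652, 0.1805, 1.2319) m
M0: Pc = R·M0+t = (-0.04513, +0.31841, +1.23945); u = 708.3·(-0.04513)/1.23945 + 313.2 = 287.4077, v = 693.5·(+0.31841)/1.23945 + 257.2 = 435.3576
M1: Pc = R·M1+t = (+0.18494, +0.28083, +1.14917); u = 708.3·(+0.18494)/1.14917 + 313.2 = 427.1926, v = 693.5·(+0.28083)/1.14917 + 257.2 = 426.6763
M2: Pc = R·M2+t = (+0.17553, +0.04259, +1.22435); u = 708.3·(+0.17553)/1.22435 + 313.2 = 414.7485, v = 693.5·(+0.04259)/1.22435 + 257.2 = 281.3236
M3: Pc = R·M3+t = (-0.05454, +0.08017, +1.31463); u = 708.3·(-0.05454)/1.31463 + 313.2 = 283.8122, v = 693.5·(+0.08017)/1.31463 + 257.2 = 299.4908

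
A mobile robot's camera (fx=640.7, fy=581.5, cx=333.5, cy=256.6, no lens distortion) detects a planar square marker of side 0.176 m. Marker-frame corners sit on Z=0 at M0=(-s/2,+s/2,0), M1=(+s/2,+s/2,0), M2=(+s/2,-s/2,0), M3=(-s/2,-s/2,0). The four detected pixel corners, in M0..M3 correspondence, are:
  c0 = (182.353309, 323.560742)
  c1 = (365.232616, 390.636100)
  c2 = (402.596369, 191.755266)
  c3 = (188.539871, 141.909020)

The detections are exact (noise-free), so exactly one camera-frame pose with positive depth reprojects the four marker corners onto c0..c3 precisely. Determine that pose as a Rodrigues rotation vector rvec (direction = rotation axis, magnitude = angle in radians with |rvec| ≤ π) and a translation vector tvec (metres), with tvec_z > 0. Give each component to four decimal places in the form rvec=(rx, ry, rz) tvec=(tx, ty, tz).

Intrinsics K: fx=640.7, fy=581.5, cx=333.5, cy=256.6
Marker side s = 0.176 m; corners in marker frame (Z=0):
  M0 = (-0.0880, +0.0880, 0)
  M1 = (+0.0880, +0.0880, 0)
  M2 = (+0.0880, -0.0880, 0)
  M3 = (-0.0880, -0.0880, 0)
Detected image corners:
  c0 = (182.353309, 323.560742) px
  c1 = (365.232616, 390.636100) px
  c2 = (402.596369, 191.755266) px
  c3 = (188.539871, 141.909020) px
Planar DLT: solve 8×8 A·h = b for H (H[2,2]=1):
  H  [+904.13585 +112.48485 +277.24241]
  H  [+135.76147 +1289.65899 +266.77392]
  H  [-0.76303 +0.80884 +1.00000]
B = K⁻¹H; ‖b₁‖=2.043869, ‖b₂‖=2.043869; λ = 2/(‖b₁‖+‖b₂‖) = 0.489268, sign → tz>0 ⇒ λ=+0.489268
r₁ = λ·B[:,0] = (+0.88476,+0.27897,-0.37332); r₂ = λ·B[:,1] = (-0.12009,+0.91048,+0.39574)
r₃ = r₁×r₂ = (+0.45030,-0.30530,+0.83906); SVD([r₁ r₂ r₃]) → R = UVᵀ:
  R  [+0.88476 -0.12009 +0.45030]
  R  [+0.27897 +0.91048 -0.30530]
  R  [-0.37332 +0.39574 +0.83906]
t = (-0.04296, +0.00856, +0.48927) m
tr R = 2.634301; θ = arccos((tr R − 1)/2) = 0.614346 rad = 35.199°
axis k = ((R−Rᵀ)₃₂, (R−Rᵀ)₁₃, (R−Rᵀ)₂₁) / (2 sinθ) = (+0.608093, +0.714425, +0.346150)
rvec = θ·k = (+0.373580, +0.438904, +0.212656)

rvec=(0.3736, 0.4389, 0.2127) tvec=(-0.0430, 0.0086, 0.4893)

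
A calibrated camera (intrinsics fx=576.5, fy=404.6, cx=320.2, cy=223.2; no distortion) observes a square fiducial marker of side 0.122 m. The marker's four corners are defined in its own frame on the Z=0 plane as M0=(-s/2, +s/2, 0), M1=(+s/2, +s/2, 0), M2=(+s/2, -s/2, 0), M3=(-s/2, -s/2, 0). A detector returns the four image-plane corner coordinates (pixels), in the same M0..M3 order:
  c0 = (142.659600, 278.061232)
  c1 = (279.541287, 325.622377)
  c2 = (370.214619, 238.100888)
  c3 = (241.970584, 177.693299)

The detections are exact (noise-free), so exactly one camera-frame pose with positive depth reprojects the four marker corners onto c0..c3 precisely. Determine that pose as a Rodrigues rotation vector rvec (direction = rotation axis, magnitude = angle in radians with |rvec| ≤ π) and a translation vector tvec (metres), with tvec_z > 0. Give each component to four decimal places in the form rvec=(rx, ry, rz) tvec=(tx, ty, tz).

Intrinsics K: fx=576.5, fy=404.6, cx=320.2, cy=223.2
Marker side s = 0.122 m; corners in marker frame (Z=0):
  M0 = (-0.0610, +0.0610, 0)
  M1 = (+0.0610, +0.0610, 0)
  M2 = (+0.0610, -0.0610, 0)
  M3 = (-0.0610, -0.0610, 0)
Detected image corners:
  c0 = (142.659600, 278.061232) px
  c1 = (279.541287, 325.622377) px
  c2 = (370.214619, 238.100888) px
  c3 = (241.970584, 177.693299) px
Planar DLT: solve 8×8 A·h = b for H (H[2,2]=1):
  H  [+1348.51804 -727.14951 +262.13324]
  H  [+699.63896 +815.37107 +257.08078]
  H  [+1.01133 +0.19061 +1.00000]
B = K⁻¹H; ‖b₁‖=2.356696, ‖b₂‖=2.356696; λ = 2/(‖b₁‖+‖b₂‖) = 0.424323, sign → tz>0 ⇒ λ=+0.424323
r₁ = λ·B[:,0] = (+0.75421,+0.49701,+0.42913); r₂ = λ·B[:,1] = (-0.58013,+0.81050,+0.08088)
r₃ = r₁×r₂ = (-0.30761,-0.30995,+0.89961); SVD([r₁ r₂ r₃]) → R = UVᵀ:
  R  [+0.75421 -0.58013 -0.30761]
  R  [+0.49701 +0.81050 -0.30995]
  R  [+0.42913 +0.08088 +0.89961]
t = (-0.04274, +0.03553, +0.42432) m
tr R = 2.464321; θ = arccos((tr R − 1)/2) = 0.749308 rad = 42.932°
axis k = ((R−Rᵀ)₃₂, (R−Rᵀ)₁₃, (R−Rᵀ)₂₁) / (2 sinθ) = (+0.286897, -0.540820, +0.790698)
rvec = θ·k = (+0.214974, -0.405241, +0.592477)

rvec=(0.2150, -0.4052, 0.5925) tvec=(-0.0427, 0.0355, 0.4243)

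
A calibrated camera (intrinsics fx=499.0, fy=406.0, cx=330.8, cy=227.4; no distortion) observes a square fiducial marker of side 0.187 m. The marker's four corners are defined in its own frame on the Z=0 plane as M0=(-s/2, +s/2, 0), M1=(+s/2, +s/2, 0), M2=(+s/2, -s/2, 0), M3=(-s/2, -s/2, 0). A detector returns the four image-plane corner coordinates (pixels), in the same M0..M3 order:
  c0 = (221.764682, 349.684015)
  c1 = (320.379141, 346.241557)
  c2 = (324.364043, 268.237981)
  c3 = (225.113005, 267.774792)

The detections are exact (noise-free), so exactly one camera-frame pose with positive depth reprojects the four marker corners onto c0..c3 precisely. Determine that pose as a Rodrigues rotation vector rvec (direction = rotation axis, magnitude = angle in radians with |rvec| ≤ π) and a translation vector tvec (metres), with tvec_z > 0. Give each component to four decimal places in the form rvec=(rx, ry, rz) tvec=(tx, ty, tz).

Intrinsics K: fx=499.0, fy=406.0, cx=330.8, cy=227.4
Marker side s = 0.187 m; corners in marker frame (Z=0):
  M0 = (-0.0935, +0.0935, 0)
  M1 = (+0.0935, +0.0935, 0)
  M2 = (+0.0935, -0.0935, 0)
  M3 = (-0.0935, -0.0935, 0)
Detected image corners:
  c0 = (221.764682, 349.684015) px
  c1 = (320.379141, 346.241557) px
  c2 = (324.364043, 268.237981) px
  c3 = (225.113005, 267.774792) px
Planar DLT: solve 8×8 A·h = b for H (H[2,2]=1):
  H  [+600.55638 -7.60856 +274.10960]
  H  [+72.69432 +440.90688 +308.13126]
  H  [+0.26204 +0.04412 +1.00000]
B = K⁻¹H; ‖b₁‖=1.063114, ‖b₂‖=1.063114; λ = 2/(‖b₁‖+‖b₂‖) = 0.940633, sign → tz>0 ⇒ λ=+0.940633
r₁ = λ·B[:,0] = (+0.96867,+0.03037,+0.24648); r₂ = λ·B[:,1] = (-0.04185,+0.99826,+0.04150)
r₃ = r₁×r₂ = (-0.24479,-0.05052,+0.96826); SVD([r₁ r₂ r₃]) → R = UVᵀ:
  R  [+0.96867 -0.04185 -0.24479]
  R  [+0.03037 +0.99826 -0.05052]
  R  [+0.24648 +0.04150 +0.96826]
t = (-0.10686, +0.18704, +0.94063) m
tr R = 2.935192; θ = arccos((tr R − 1)/2) = 0.255267 rad = 14.626°
axis k = ((R−Rᵀ)₃₂, (R−Rᵀ)₁₃, (R−Rᵀ)₂₁) / (2 sinθ) = (+0.182212, -0.972803, +0.143011)
rvec = θ·k = (+0.046513, -0.248324, +0.036506)

rvec=(0.0465, -0.2483, 0.0365) tvec=(-0.1069, 0.1870, 0.9406)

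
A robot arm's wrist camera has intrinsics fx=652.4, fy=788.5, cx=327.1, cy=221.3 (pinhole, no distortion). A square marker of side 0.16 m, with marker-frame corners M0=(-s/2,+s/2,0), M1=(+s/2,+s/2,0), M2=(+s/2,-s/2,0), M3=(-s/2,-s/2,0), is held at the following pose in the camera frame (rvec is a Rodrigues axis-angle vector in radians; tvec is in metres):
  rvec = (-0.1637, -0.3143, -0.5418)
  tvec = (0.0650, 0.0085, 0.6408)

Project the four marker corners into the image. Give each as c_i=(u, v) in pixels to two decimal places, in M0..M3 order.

c0=(372.70, 369.74) c1=(496.81, 266.24) c2=(411.87, 107.09) c3=(282.65, 194.91)

Intrinsics K: fx=652.4, fy=788.5, cx=327.1, cy=221.3
Marker side s = 0.16 m; corners in marker frame (Z=0):
  M0 = (-0.0800, +0.0800, 0)
  M1 = (+0.0800, +0.0800, 0)
  M2 = (+0.0800, -0.0800, 0)
  M3 = (-0.0800, -0.0800, 0)
rvec = (-0.1637, -0.3143, -0.5418), |rvec| = θ = 0.64740 rad = 37.093°
Rodrigues: sinθ=0.60312, 1−cosθ=0.20235; R = I + sinθ·[k]× + (1−cosθ)·[k]×²:
    [+0.81059 +0.52958 -0.24998]
    [-0.47990 +0.84534 +0.23471]
    [+0.33562 -0.07029 +0.93937]
t = (0.0650, 0.0085, 0.6408) m
M0: Pc = R·M0+t = (+0.04252, +0.11452, +0.60833); u = 652.4·(+0.04252)/0.60833 + 327.1 = 372.6994, v = 788.5·(+0.11452)/0.60833 + 221.3 = 369.7375
M1: Pc = R·M1+t = (+0.17221, +0.03774, +0.66203); u = 652.4·(+0.17221)/0.66203 + 327.1 = 496.8094, v = 788.5·(+0.03774)/0.66203 + 221.3 = 266.2447
M2: Pc = R·M2+t = (+0.08748, -0.09752, +0.67327); u = 652.4·(+0.08748)/0.67327 + 327.1 = 411.8690, v = 788.5·(-0.09752)/0.67327 + 221.3 = 107.0906
M3: Pc = R·M3+t = (-0.04221, -0.02074, +0.61957); u = 652.4·(-0.04221)/0.61957 + 327.1 = 282.6500, v = 788.5·(-0.02074)/0.61957 + 221.3 = 194.9108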